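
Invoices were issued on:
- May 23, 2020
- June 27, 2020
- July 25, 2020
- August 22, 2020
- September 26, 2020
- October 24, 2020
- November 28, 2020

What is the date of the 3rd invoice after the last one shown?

February 27, 2021

Gaps: 35, 28, 28, 35, 28, 35 days — a mix of 28 and 35. Every date is a Saturday.
Each is the 4th Saturday of its month.
4th Saturday of December 2020: December 26, 2020.
January 2021 — 4th Saturday is January 23, 2021.
February 2021 — 4th Saturday is February 27, 2021.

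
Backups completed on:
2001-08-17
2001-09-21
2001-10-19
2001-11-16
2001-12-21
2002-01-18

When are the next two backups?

All dates are Fridays, 35, 28, 28, 35, 28 days apart.
Specifically, the 3rd Friday of each month.
3rd Friday of February 2002: 2002-02-15.
3rd Friday of March 2002: 2002-03-15.

2002-02-15, 2002-03-15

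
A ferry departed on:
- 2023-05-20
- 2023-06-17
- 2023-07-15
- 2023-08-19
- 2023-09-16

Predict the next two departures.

2023-10-21, 2023-11-18

All dates are Saturdays, 28, 28, 35, 28 days apart.
Specifically, the 3rd Saturday of each month.
October 2023 — 3rd Saturday is 2023-10-21.
3rd Saturday of November 2023: 2023-11-18.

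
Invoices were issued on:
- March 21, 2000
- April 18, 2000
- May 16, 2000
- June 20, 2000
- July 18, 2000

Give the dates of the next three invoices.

These are Tuesdays at 28- or 35-day spacing (28, 28, 35, 28).
The pattern: 3rd Tuesday of the month.
3rd Tuesday of August 2000: August 15, 2000.
September 2000 — 3rd Tuesday is September 19, 2000.
October 2000 — 3rd Tuesday is October 17, 2000.

August 15, 2000; September 19, 2000; October 17, 2000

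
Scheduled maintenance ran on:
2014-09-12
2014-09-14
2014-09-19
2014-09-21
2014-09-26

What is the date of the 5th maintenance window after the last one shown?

Gaps: 2, 5, 2, 5 days — not constant, but cyclic with period 2.
The events fall on every Friday and Sunday.
Next Sunday: 2014-09-28.
The following Friday is 2014-10-03.
The following Sunday is 2014-10-05.
Next Friday: 2014-10-10.
The following Sunday is 2014-10-12.

2014-10-12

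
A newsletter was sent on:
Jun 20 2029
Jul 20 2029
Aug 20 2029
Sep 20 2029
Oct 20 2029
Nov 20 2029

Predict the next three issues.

Gaps: 30, 31, 31, 30, 31 days — not constant. Every event is on the 20th of the month.
Pattern: the 20th of each month.
December 2029: Dec 20 2029.
Next: January 2030 → Jan 20 2030.
February 2030: Feb 20 2030.

Dec 20 2029, Jan 20 2030, Feb 20 2030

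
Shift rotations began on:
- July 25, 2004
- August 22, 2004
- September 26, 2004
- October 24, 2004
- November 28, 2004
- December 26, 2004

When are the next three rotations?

These are Sundays at 28- or 35-day spacing (28, 35, 28, 35, 28).
The pattern: 4th Sunday of the month.
January 2005 — 4th Sunday is January 23, 2005.
4th Sunday of February 2005: February 27, 2005.
4th Sunday of March 2005: March 27, 2005.

January 23, 2005; February 27, 2005; March 27, 2005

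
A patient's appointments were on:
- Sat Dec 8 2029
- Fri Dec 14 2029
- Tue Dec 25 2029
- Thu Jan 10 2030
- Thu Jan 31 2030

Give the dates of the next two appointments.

Gaps: 6, 11, 16, 21 days — each gap is 5 larger than the previous one.
Next gap: 26 days. Thu Jan 31 2030 + 26 days = Tue Feb 26 2030.
Next gap: 31 days. Tue Feb 26 2030 + 31 days = Fri Mar 29 2030.

Tue Feb 26 2030, Fri Mar 29 2030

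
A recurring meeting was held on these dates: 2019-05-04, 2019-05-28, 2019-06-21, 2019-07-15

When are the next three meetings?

Gaps between consecutive events: 24, 24, 24 days — a constant 24-day interval.
2019-07-15 + 24 days = 2019-08-08.
2019-08-08 + 24 days = 2019-09-01.
2019-09-01 + 24 days = 2019-09-25.

2019-08-08, 2019-09-01, 2019-09-25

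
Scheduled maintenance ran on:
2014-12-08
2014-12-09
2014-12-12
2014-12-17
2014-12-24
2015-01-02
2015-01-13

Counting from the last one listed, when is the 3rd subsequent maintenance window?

2015-02-27

Intervals are 1, 3, 5, 7, 9, 11 days — an arithmetic progression with common difference 2.
Next gap: 13 days. 2015-01-13 + 13 days = 2015-01-26.
Next gap: 15 days. 2015-01-26 + 15 days = 2015-02-10.
Next gap: 17 days. 2015-02-10 + 17 days = 2015-02-27.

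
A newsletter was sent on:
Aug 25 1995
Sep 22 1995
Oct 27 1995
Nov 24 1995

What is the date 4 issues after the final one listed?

Mar 22 1996

Gaps: 28, 35, 28 days — a mix of 28 and 35. Every date is a Friday.
Each is the 4th Friday of its month.
4th Friday of December 1995: Dec 22 1995.
4th Friday of January 1996: Jan 26 1996.
February 1996 — 4th Friday is Feb 23 1996.
4th Friday of March 1996: Mar 22 1996.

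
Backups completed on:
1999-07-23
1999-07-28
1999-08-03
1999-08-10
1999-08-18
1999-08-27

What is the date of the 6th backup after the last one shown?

Gaps: 5, 6, 7, 8, 9 days — each gap is 1 larger than the previous one.
Next gap: 10 days. 1999-08-27 + 10 days = 1999-09-06.
Next gap: 11 days. 1999-09-06 + 11 days = 1999-09-17.
Next gap: 12 days. 1999-09-17 + 12 days = 1999-09-29.
Next gap: 13 days. 1999-09-29 + 13 days = 1999-10-12.
Next gap: 14 days. 1999-10-12 + 14 days = 1999-10-26.
Next gap: 15 days. 1999-10-26 + 15 days = 1999-11-10.

1999-11-10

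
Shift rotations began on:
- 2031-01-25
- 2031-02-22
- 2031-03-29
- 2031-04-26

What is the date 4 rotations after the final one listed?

2031-08-30

These are Saturdays with 28, 35, 28-day gaps.
Each is the final Saturday of its month — 2031-03-29 is past the 28th, so '4th Saturday' doesn't fit.
May 2031 ends with Saturday 2031-05-31.
June 2031 ends with Saturday 2031-06-28.
Last Saturday of July 2031: 2031-07-26.
Last Saturday of August 2031: 2031-08-30.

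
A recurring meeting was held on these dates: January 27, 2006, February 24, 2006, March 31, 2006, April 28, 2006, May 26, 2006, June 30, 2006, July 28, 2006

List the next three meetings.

These are Fridays with 28, 35, 28, 28, 35, 28-day gaps.
Each is the final Friday of its month — March 31, 2006 is past the 28th, so '4th Friday' doesn't fit.
Last Friday of August 2006: August 25, 2006.
Last Friday of September 2006: September 29, 2006.
Last Friday of October 2006: October 27, 2006.

August 25, 2006; September 29, 2006; October 27, 2006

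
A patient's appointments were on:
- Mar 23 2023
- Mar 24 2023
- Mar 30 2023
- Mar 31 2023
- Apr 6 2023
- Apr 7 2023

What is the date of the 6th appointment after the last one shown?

Every event lands on a Thursday or Friday (gaps cycle 1, 6, 1, 6, 1).
So the schedule is: every Thursday and Friday.
Next Thursday: Apr 13 2023.
The following Friday is Apr 14 2023.
The following Thursday is Apr 20 2023.
Next Friday: Apr 21 2023.
Next Thursday: Apr 27 2023.
The following Friday is Apr 28 2023.

Apr 28 2023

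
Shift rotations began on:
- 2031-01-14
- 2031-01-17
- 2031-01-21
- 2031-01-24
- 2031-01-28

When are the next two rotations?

Gaps: 3, 4, 3, 4 days — not constant, but cyclic with period 2.
The events fall on every Tuesday and Friday.
The following Friday is 2031-01-31.
Next Tuesday: 2031-02-04.

2031-01-31, 2031-02-04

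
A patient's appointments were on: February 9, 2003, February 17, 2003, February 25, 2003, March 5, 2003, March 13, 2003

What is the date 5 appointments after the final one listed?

April 22, 2003

The spacing is 8, 8, 8, 8 days — always 8 days.
March 13, 2003 + 8 days = March 21, 2003.
March 21, 2003 + 8 days = March 29, 2003.
March 29, 2003 + 8 days = April 6, 2003.
April 6, 2003 + 8 days = April 14, 2003.
April 14, 2003 + 8 days = April 22, 2003.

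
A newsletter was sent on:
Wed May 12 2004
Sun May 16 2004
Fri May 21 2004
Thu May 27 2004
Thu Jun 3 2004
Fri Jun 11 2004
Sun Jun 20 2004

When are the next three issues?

Gaps: 4, 5, 6, 7, 8, 9 days — each gap is 1 larger than the previous one.
Next gap: 10 days. Sun Jun 20 2004 + 10 days = Wed Jun 30 2004.
Next gap: 11 days. Wed Jun 30 2004 + 11 days = Sun Jul 11 2004.
Next gap: 12 days. Sun Jul 11 2004 + 12 days = Fri Jul 23 2004.

Wed Jun 30 2004, Sun Jul 11 2004, Fri Jul 23 2004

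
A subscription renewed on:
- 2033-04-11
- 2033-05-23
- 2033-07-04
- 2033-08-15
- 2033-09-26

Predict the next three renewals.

Gaps between consecutive events: 42, 42, 42, 42 days — a constant 42-day interval.
2033-09-26 + 42 days = 2033-11-07.
2033-11-07 + 42 days = 2033-12-19.
2033-12-19 + 42 days = 2034-01-30.

2033-11-07, 2033-12-19, 2034-01-30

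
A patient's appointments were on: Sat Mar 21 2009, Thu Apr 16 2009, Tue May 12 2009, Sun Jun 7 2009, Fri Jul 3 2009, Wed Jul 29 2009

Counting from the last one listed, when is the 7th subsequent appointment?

Gaps between consecutive events: 26, 26, 26, 26, 26 days — a constant 26-day interval.
Wed Jul 29 2009 + 26 days = Mon Aug 24 2009.
Mon Aug 24 2009 + 26 days = Sat Sep 19 2009.
Sat Sep 19 2009 + 26 days = Thu Oct 15 2009.
Thu Oct 15 2009 + 26 days = Tue Nov 10 2009.
Tue Nov 10 2009 + 26 days = Sun Dec 6 2009.
Sun Dec 6 2009 + 26 days = Fri Jan 1 2010.
Fri Jan 1 2010 + 26 days = Wed Jan 27 2010.

Wed Jan 27 2010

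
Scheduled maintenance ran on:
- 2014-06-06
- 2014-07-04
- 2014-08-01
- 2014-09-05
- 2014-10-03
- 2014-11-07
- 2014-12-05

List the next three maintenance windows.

2015-01-02, 2015-02-06, 2015-03-06

All dates are Fridays, 28, 28, 35, 28, 35, 28 days apart.
Specifically, the 1st Friday of each month.
1st Friday of January 2015: 2015-01-02.
February 2015 — 1st Friday is 2015-02-06.
1st Friday of March 2015: 2015-03-06.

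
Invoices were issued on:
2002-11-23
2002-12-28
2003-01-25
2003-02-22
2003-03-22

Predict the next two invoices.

Gaps: 35, 28, 28, 28 days — a mix of 28 and 35. Every date is a Saturday.
Each is the 4th Saturday of its month.
4th Saturday of April 2003: 2003-04-26.
4th Saturday of May 2003: 2003-05-24.

2003-04-26, 2003-05-24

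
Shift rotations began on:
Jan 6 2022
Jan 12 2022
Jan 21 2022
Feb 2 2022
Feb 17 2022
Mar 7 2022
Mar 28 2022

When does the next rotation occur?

Intervals are 6, 9, 12, 15, 18, 21 days — an arithmetic progression with common difference 3.
Next gap: 24 days. Mar 28 2022 + 24 days = Apr 21 2022.

Apr 21 2022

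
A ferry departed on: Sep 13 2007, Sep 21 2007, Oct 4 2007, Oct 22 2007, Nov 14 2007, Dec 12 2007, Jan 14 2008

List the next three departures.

Feb 21 2008, Apr 4 2008, May 22 2008

Intervals are 8, 13, 18, 23, 28, 33 days — an arithmetic progression with common difference 5.
Next gap: 38 days. Jan 14 2008 + 38 days = Feb 21 2008.
Next gap: 43 days. Feb 21 2008 + 43 days = Apr 4 2008.
Next gap: 48 days. Apr 4 2008 + 48 days = May 22 2008.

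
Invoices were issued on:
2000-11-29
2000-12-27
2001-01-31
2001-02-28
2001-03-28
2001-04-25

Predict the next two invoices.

2001-05-30, 2001-06-27

All Wednesdays; the gaps (28, 35, 28, 28, 28) vary with month length.
This is the last Wednesday of each month.
May 2001 ends with Wednesday 2001-05-30.
June 2001 ends with Wednesday 2001-06-27.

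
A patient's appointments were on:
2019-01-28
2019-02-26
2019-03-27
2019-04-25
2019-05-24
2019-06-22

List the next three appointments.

2019-07-21, 2019-08-19, 2019-09-17

Gaps between consecutive events: 29, 29, 29, 29, 29 days — a constant 29-day interval.
2019-06-22 + 29 days = 2019-07-21.
2019-07-21 + 29 days = 2019-08-19.
2019-08-19 + 29 days = 2019-09-17.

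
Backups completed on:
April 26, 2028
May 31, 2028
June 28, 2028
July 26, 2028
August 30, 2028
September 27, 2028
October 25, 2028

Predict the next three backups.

These are Wednesdays with 35, 28, 28, 35, 28, 28-day gaps.
Each is the final Wednesday of its month — May 31, 2028 is past the 28th, so '4th Wednesday' doesn't fit.
November 2028 ends with Wednesday November 29, 2028.
Last Wednesday of December 2028: December 27, 2028.
January 2029 ends with Wednesday January 31, 2029.

November 29, 2028; December 27, 2028; January 31, 2029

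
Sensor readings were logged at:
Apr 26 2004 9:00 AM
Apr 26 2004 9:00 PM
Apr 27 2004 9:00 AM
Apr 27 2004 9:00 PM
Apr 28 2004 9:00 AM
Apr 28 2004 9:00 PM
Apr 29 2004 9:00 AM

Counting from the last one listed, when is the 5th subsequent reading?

Gaps: 12, 12, 12, 12, 12, 12 hours — each event is 12 hours after the previous one.
Apr 29 2004 9:00 AM + 12 h = Apr 29 2004 9:00 PM.
Apr 29 2004 9:00 PM + 12 h = Apr 30 2004 9:00 AM.
Apr 30 2004 9:00 AM + 12 h = Apr 30 2004 9:00 PM.
Apr 30 2004 9:00 PM + 12 h = May 1 2004 9:00 AM.
May 1 2004 9:00 AM + 12 h = May 1 2004 9:00 PM.

May 1 2004 9:00 PM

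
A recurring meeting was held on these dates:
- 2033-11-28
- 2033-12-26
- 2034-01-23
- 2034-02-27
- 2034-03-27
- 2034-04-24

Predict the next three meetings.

Gaps: 28, 28, 35, 28, 28 days — a mix of 28 and 35. Every date is a Monday.
Each is the 4th Monday of its month.
4th Monday of May 2034: 2034-05-22.
June 2034 — 4th Monday is 2034-06-26.
4th Monday of July 2034: 2034-07-24.

2034-05-22, 2034-06-26, 2034-07-24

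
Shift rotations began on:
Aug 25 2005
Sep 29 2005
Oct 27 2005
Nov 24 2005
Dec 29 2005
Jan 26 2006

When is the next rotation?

Feb 23 2006

All Thursdays; the gaps (35, 28, 28, 35, 28) vary with month length.
This is the last Thursday of each month.
Last Thursday of February 2006: Feb 23 2006.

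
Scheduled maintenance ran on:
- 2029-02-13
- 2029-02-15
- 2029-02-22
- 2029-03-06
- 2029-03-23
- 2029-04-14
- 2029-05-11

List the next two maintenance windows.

2029-06-12, 2029-07-19

Gaps: 2, 7, 12, 17, 22, 27 days — each gap is 5 larger than the previous one.
Next gap: 32 days. 2029-05-11 + 32 days = 2029-06-12.
Next gap: 37 days. 2029-06-12 + 37 days = 2029-07-19.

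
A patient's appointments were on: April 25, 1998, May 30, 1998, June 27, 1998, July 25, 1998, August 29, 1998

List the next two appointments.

All Saturdays; the gaps (35, 28, 28, 35) vary with month length.
This is the last Saturday of each month.
September 1998 ends with Saturday September 26, 1998.
Last Saturday of October 1998: October 31, 1998.

September 26, 1998; October 31, 1998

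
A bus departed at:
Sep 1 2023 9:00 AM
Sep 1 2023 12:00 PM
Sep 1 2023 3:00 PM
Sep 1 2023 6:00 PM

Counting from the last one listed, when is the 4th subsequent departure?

Sep 2 2023 6:00 AM

Gaps: 3, 3, 3 hours — each event is 3 hours after the previous one.
Sep 1 2023 6:00 PM + 3 h = Sep 1 2023 9:00 PM.
Sep 1 2023 9:00 PM + 3 h = Sep 2 2023 12:00 AM.
Sep 2 2023 12:00 AM + 3 h = Sep 2 2023 3:00 AM.
Sep 2 2023 3:00 AM + 3 h = Sep 2 2023 6:00 AM.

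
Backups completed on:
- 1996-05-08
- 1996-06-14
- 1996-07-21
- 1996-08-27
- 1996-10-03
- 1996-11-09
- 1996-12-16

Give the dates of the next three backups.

Every event comes 37 days after the last (37, 37, 37, 37, 37, 37).
1996-12-16 + 37 days = 1997-01-22.
1997-01-22 + 37 days = 1997-02-28.
1997-02-28 + 37 days = 1997-04-06.

1997-01-22, 1997-02-28, 1997-04-06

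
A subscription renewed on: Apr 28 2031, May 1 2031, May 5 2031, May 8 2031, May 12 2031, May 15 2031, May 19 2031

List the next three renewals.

May 22 2031, May 26 2031, May 29 2031

Gaps: 3, 4, 3, 4, 3, 4 days — not constant, but cyclic with period 2.
The events fall on every Monday and Thursday.
The following Thursday is May 22 2031.
Next Monday: May 26 2031.
The following Thursday is May 29 2031.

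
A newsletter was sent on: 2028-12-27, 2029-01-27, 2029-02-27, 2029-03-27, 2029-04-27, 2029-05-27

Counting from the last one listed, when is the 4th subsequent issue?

2029-09-27

Each date is the 27th; the gaps (31, 31, 28, 31, 30) track the month lengths.
The rule is the 27th of each month.
June 2029: 2029-06-27.
July 2029: 2029-07-27.
Next: August 2029 → 2029-08-27.
September 2029: 2029-09-27.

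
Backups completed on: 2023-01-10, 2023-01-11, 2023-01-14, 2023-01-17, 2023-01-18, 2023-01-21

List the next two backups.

Every event lands on a Tuesday or Wednesday or Saturday (gaps cycle 1, 3, 3, 1, 3).
So the schedule is: every Tuesday, Wednesday and Saturday.
The following Tuesday is 2023-01-24.
Next Wednesday: 2023-01-25.

2023-01-24, 2023-01-25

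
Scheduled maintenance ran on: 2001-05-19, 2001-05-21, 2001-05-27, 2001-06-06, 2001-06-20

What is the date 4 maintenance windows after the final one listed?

The spacing grows by 4 each time: 2, 6, 10, 14 days.
Next gap: 18 days. 2001-06-20 + 18 days = 2001-07-08.
Next gap: 22 days. 2001-07-08 + 22 days = 2001-07-30.
Next gap: 26 days. 2001-07-30 + 26 days = 2001-08-25.
Next gap: 30 days. 2001-08-25 + 30 days = 2001-09-24.

2001-09-24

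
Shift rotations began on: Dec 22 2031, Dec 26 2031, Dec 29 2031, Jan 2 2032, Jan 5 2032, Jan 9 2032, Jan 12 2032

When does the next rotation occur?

Jan 16 2032

Gaps: 4, 3, 4, 3, 4, 3 days — not constant, but cyclic with period 2.
The events fall on every Monday and Friday.
Next Friday: Jan 16 2032.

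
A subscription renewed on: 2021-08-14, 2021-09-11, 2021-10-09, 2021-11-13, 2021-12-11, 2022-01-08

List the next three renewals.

These are Saturdays at 28- or 35-day spacing (28, 28, 35, 28, 28).
The pattern: 2nd Saturday of the month.
2nd Saturday of February 2022: 2022-02-12.
March 2022 — 2nd Saturday is 2022-03-12.
April 2022 — 2nd Saturday is 2022-04-09.

2022-02-12, 2022-03-12, 2022-04-09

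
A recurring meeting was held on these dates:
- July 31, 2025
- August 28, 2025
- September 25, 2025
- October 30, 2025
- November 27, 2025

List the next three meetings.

December 25, 2025; January 29, 2026; February 26, 2026

All Thursdays; the gaps (28, 28, 35, 28) vary with month length.
This is the last Thursday of each month.
December 2025 ends with Thursday December 25, 2025.
January 2026 ends with Thursday January 29, 2026.
February 2026 ends with Thursday February 26, 2026.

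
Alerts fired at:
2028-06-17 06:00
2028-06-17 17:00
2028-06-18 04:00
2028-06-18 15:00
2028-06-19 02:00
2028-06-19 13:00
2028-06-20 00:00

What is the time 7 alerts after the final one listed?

The interval is a steady 11 hours (11, 11, 11, 11, 11, 11).
2028-06-20 00:00 + 11 h = 2028-06-20 11:00.
2028-06-20 11:00 + 11 h = 2028-06-20 22:00.
2028-06-20 22:00 + 11 h = 2028-06-21 09:00.
2028-06-21 09:00 + 11 h = 2028-06-21 20:00.
2028-06-21 20:00 + 11 h = 2028-06-22 07:00.
2028-06-22 07:00 + 11 h = 2028-06-22 18:00.
2028-06-22 18:00 + 11 h = 2028-06-23 05:00.

2028-06-23 05:00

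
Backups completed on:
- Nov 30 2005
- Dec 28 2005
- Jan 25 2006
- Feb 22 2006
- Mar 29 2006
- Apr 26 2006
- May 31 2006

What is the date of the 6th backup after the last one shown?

Nov 29 2006

All Wednesdays; the gaps (28, 28, 28, 35, 28, 35) vary with month length.
This is the last Wednesday of each month.
June 2006 ends with Wednesday Jun 28 2006.
Last Wednesday of July 2006: Jul 26 2006.
Last Wednesday of August 2006: Aug 30 2006.
September 2006 ends with Wednesday Sep 27 2006.
October 2006 ends with Wednesday Oct 25 2006.
November 2006 ends with Wednesday Nov 29 2006.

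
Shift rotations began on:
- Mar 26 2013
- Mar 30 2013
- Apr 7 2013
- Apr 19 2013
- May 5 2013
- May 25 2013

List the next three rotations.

Intervals are 4, 8, 12, 16, 20 days — an arithmetic progression with common difference 4.
Next gap: 24 days. May 25 2013 + 24 days = Jun 18 2013.
Next gap: 28 days. Jun 18 2013 + 28 days = Jul 16 2013.
Next gap: 32 days. Jul 16 2013 + 32 days = Aug 17 2013.

Jun 18 2013, Jul 16 2013, Aug 17 2013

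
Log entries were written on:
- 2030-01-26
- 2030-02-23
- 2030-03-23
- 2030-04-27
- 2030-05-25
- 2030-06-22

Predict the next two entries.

2030-07-27, 2030-08-24

Gaps: 28, 28, 35, 28, 28 days — a mix of 28 and 35. Every date is a Saturday.
Each is the 4th Saturday of its month.
July 2030 — 4th Saturday is 2030-07-27.
August 2030 — 4th Saturday is 2030-08-24.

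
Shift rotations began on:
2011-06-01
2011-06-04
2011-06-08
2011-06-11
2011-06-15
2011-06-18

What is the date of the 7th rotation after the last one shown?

2011-07-13

Every event lands on a Wednesday or Saturday (gaps cycle 3, 4, 3, 4, 3).
So the schedule is: every Wednesday and Saturday.
Next Wednesday: 2011-06-22.
The following Saturday is 2011-06-25.
The following Wednesday is 2011-06-29.
Next Saturday: 2011-07-02.
The following Wednesday is 2011-07-06.
Next Saturday: 2011-07-09.
The following Wednesday is 2011-07-13.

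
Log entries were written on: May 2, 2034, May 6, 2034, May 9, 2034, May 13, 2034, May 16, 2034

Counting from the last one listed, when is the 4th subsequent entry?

Every event lands on a Tuesday or Saturday (gaps cycle 4, 3, 4, 3).
So the schedule is: every Tuesday and Saturday.
Next Saturday: May 20, 2034.
The following Tuesday is May 23, 2034.
The following Saturday is May 27, 2034.
Next Tuesday: May 30, 2034.

May 30, 2034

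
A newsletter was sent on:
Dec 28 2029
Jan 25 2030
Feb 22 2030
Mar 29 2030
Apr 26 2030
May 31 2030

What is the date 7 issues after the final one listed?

All Fridays; the gaps (28, 28, 35, 28, 35) vary with month length.
This is the last Friday of each month.
June 2030 ends with Friday Jun 28 2030.
July 2030 ends with Friday Jul 26 2030.
August 2030 ends with Friday Aug 30 2030.
September 2030 ends with Friday Sep 27 2030.
October 2030 ends with Friday Oct 25 2030.
November 2030 ends with Friday Nov 29 2030.
Last Friday of December 2030: Dec 27 2030.

Dec 27 2030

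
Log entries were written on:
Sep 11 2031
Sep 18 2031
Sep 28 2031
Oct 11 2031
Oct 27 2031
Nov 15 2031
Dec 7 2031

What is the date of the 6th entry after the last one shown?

Jun 19 2032

The spacing grows by 3 each time: 7, 10, 13, 16, 19, 22 days.
Next gap: 25 days. Dec 7 2031 + 25 days = Jan 1 2032.
Next gap: 28 days. Jan 1 2032 + 28 days = Jan 29 2032.
Next gap: 31 days. Jan 29 2032 + 31 days = Feb 29 2032.
Next gap: 34 days. Feb 29 2032 + 34 days = Apr 3 2032.
Next gap: 37 days. Apr 3 2032 + 37 days = May 10 2032.
Next gap: 40 days. May 10 2032 + 40 days = Jun 19 2032.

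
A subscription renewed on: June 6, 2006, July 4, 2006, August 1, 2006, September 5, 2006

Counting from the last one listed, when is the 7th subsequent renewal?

April 3, 2007

Gaps: 28, 28, 35 days — a mix of 28 and 35. Every date is a Tuesday.
Each is the 1st Tuesday of its month.
1st Tuesday of October 2006: October 3, 2006.
1st Tuesday of November 2006: November 7, 2006.
1st Tuesday of December 2006: December 5, 2006.
January 2007 — 1st Tuesday is January 2, 2007.
February 2007 — 1st Tuesday is February 6, 2007.
1st Tuesday of March 2007: March 6, 2007.
April 2007 — 1st Tuesday is April 3, 2007.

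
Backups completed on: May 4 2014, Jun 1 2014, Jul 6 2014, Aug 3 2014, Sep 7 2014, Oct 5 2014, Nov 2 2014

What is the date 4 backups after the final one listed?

Gaps: 28, 35, 28, 35, 28, 28 days — a mix of 28 and 35. Every date is a Sunday.
Each is the 1st Sunday of its month.
December 2014 — 1st Sunday is Dec 7 2014.
1st Sunday of January 2015: Jan 4 2015.
1st Sunday of February 2015: Feb 1 2015.
March 2015 — 1st Sunday is Mar 1 2015.

Mar 1 2015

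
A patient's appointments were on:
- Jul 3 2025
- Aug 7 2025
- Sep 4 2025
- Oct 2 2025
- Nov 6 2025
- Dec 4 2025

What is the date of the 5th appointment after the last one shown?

May 7 2026

Gaps: 35, 28, 28, 35, 28 days — a mix of 28 and 35. Every date is a Thursday.
Each is the 1st Thursday of its month.
January 2026 — 1st Thursday is Jan 1 2026.
February 2026 — 1st Thursday is Feb 5 2026.
1st Thursday of March 2026: Mar 5 2026.
1st Thursday of April 2026: Apr 2 2026.
May 2026 — 1st Thursday is May 7 2026.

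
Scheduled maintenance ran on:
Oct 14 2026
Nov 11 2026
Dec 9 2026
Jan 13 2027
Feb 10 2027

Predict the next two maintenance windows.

Gaps: 28, 28, 35, 28 days — a mix of 28 and 35. Every date is a Wednesday.
Each is the 2nd Wednesday of its month.
March 2027 — 2nd Wednesday is Mar 10 2027.
2nd Wednesday of April 2027: Apr 14 2027.

Mar 10 2027, Apr 14 2027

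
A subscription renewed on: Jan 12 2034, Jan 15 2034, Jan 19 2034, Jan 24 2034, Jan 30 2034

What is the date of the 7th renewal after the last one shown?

Apr 10 2034

The spacing grows by 1 each time: 3, 4, 5, 6 days.
Next gap: 7 days. Jan 30 2034 + 7 days = Feb 6 2034.
Next gap: 8 days. Feb 6 2034 + 8 days = Feb 14 2034.
Next gap: 9 days. Feb 14 2034 + 9 days = Feb 23 2034.
Next gap: 10 days. Feb 23 2034 + 10 days = Mar 5 2034.
Next gap: 11 days. Mar 5 2034 + 11 days = Mar 16 2034.
Next gap: 12 days. Mar 16 2034 + 12 days = Mar 28 2034.
Next gap: 13 days. Mar 28 2034 + 13 days = Apr 10 2034.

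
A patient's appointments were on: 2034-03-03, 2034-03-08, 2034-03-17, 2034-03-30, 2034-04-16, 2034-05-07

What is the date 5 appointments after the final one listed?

2034-10-19

The spacing grows by 4 each time: 5, 9, 13, 17, 21 days.
Next gap: 25 days. 2034-05-07 + 25 days = 2034-06-01.
Next gap: 29 days. 2034-06-01 + 29 days = 2034-06-30.
Next gap: 33 days. 2034-06-30 + 33 days = 2034-08-02.
Next gap: 37 days. 2034-08-02 + 37 days = 2034-09-08.
Next gap: 41 days. 2034-09-08 + 41 days = 2034-10-19.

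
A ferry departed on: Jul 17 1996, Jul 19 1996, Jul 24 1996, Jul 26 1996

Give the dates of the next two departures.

Jul 31 1996, Aug 2 1996

Gaps: 2, 5, 2 days — not constant, but cyclic with period 2.
The events fall on every Wednesday and Friday.
The following Wednesday is Jul 31 1996.
The following Friday is Aug 2 1996.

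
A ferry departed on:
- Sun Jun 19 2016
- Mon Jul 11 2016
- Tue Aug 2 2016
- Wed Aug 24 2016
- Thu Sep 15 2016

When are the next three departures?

The spacing is 22, 22, 22, 22 days — always 22 days.
Thu Sep 15 2016 + 22 days = Fri Oct 7 2016.
Fri Oct 7 2016 + 22 days = Sat Oct 29 2016.
Sat Oct 29 2016 + 22 days = Sun Nov 20 2016.

Fri Oct 7 2016, Sat Oct 29 2016, Sun Nov 20 2016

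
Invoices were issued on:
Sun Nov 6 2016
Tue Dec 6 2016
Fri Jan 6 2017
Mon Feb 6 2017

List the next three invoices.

The day-of-month is always 6 (30, 31, 31 days between events).
So this recurs on the 6th of each month.
Next: March 2017 → Mon Mar 6 2017.
April 2017: Thu Apr 6 2017.
May 2017: Sat May 6 2017.

Mon Mar 6 2017, Thu Apr 6 2017, Sat May 6 2017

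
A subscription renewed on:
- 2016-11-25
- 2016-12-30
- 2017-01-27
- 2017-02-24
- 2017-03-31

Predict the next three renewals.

Every date is a Friday; gaps 35, 28, 28, 35 days.
Each is the last Friday of its month (at least one falls on the 29th or later, ruling out '4th Friday').
Last Friday of April 2017: 2017-04-28.
Last Friday of May 2017: 2017-05-26.
June 2017 ends with Friday 2017-06-30.

2017-04-28, 2017-05-26, 2017-06-30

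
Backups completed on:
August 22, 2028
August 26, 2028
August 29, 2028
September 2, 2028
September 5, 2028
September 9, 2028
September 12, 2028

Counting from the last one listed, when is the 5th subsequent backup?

September 30, 2028

The gap pattern 4, 3, 4, 3, 4, 3 repeats every 2 events.
These are the Tuesdays and Saturdays of each week.
Next Saturday: September 16, 2028.
The following Tuesday is September 19, 2028.
Next Saturday: September 23, 2028.
Next Tuesday: September 26, 2028.
The following Saturday is September 30, 2028.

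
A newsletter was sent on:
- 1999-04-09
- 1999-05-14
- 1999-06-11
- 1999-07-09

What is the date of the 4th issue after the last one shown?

1999-11-12

These are Fridays at 28- or 35-day spacing (35, 28, 28).
The pattern: 2nd Friday of the month.
2nd Friday of August 1999: 1999-08-13.
September 1999 — 2nd Friday is 1999-09-10.
October 1999 — 2nd Friday is 1999-10-08.
2nd Friday of November 1999: 1999-11-12.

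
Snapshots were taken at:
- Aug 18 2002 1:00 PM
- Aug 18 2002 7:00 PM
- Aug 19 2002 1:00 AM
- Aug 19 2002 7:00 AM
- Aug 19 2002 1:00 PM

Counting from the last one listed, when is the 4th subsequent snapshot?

Aug 20 2002 1:00 PM

Gaps: 6, 6, 6, 6 hours — each event is 6 hours after the previous one.
Aug 19 2002 1:00 PM + 6 h = Aug 19 2002 7:00 PM.
Aug 19 2002 7:00 PM + 6 h = Aug 20 2002 1:00 AM.
Aug 20 2002 1:00 AM + 6 h = Aug 20 2002 7:00 AM.
Aug 20 2002 7:00 AM + 6 h = Aug 20 2002 1:00 PM.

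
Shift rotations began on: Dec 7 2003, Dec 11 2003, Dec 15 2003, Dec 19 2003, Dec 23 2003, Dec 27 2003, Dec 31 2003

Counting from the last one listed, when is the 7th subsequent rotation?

Every event comes 4 days after the last (4, 4, 4, 4, 4, 4).
Dec 31 2003 + 4 days = Jan 4 2004.
Jan 4 2004 + 4 days = Jan 8 2004.
Jan 8 2004 + 4 days = Jan 12 2004.
Jan 12 2004 + 4 days = Jan 16 2004.
Jan 16 2004 + 4 days = Jan 20 2004.
Jan 20 2004 + 4 days = Jan 24 2004.
Jan 24 2004 + 4 days = Jan 28 2004.

Jan 28 2004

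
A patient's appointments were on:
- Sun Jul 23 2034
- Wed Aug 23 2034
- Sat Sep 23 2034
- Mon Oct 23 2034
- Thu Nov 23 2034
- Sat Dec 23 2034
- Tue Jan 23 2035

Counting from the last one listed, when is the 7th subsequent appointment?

Thu Aug 23 2035

The day-of-month is always 23 (31, 31, 30, 31, 30, 31 days between events).
So this recurs on the 23rd of each month.
Next: February 2035 → Fri Feb 23 2035.
March 2035: Fri Mar 23 2035.
April 2035: Mon Apr 23 2035.
Next: May 2035 → Wed May 23 2035.
June 2035: Sat Jun 23 2035.
Next: July 2035 → Mon Jul 23 2035.
August 2035: Thu Aug 23 2035.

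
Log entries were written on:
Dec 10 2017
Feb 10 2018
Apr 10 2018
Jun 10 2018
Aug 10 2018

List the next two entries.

Oct 10 2018, Dec 10 2018

The day-of-month is always 10 (62, 59, 61, 61 days between events).
So this recurs on the 10th of every 2 months.
October 2018: Oct 10 2018.
December 2018: Dec 10 2018.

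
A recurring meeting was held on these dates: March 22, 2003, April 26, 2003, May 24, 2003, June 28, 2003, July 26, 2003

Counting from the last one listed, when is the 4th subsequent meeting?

These are Saturdays at 28- or 35-day spacing (35, 28, 35, 28).
The pattern: 4th Saturday of the month.
August 2003 — 4th Saturday is August 23, 2003.
4th Saturday of September 2003: September 27, 2003.
October 2003 — 4th Saturday is October 25, 2003.
November 2003 — 4th Saturday is November 22, 2003.

November 22, 2003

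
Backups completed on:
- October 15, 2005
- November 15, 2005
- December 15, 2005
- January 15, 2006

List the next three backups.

Gaps: 31, 30, 31 days — not constant. Every event is on the 15th of the month.
Pattern: the 15th of each month.
February 2006: February 15, 2006.
March 2006: March 15, 2006.
Next: April 2006 → April 15, 2006.

February 15, 2006; March 15, 2006; April 15, 2006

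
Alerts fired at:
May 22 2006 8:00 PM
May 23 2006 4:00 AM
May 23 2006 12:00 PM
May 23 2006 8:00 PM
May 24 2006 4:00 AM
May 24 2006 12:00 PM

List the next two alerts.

Gaps: 8, 8, 8, 8, 8 hours — each event is 8 hours after the previous one.
May 24 2006 12:00 PM + 8 h = May 24 2006 8:00 PM.
May 24 2006 8:00 PM + 8 h = May 25 2006 4:00 AM.

May 24 2006 8:00 PM, May 25 2006 4:00 AM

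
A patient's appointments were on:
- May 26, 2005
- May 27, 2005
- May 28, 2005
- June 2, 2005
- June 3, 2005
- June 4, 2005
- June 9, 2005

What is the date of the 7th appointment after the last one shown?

June 24, 2005

Every event lands on a Thursday or Friday or Saturday (gaps cycle 1, 1, 5, 1, 1, 5).
So the schedule is: every Thursday, Friday and Saturday.
The following Friday is June 10, 2005.
The following Saturday is June 11, 2005.
Next Thursday: June 16, 2005.
Next Friday: June 17, 2005.
Next Saturday: June 18, 2005.
The following Thursday is June 23, 2005.
The following Friday is June 24, 2005.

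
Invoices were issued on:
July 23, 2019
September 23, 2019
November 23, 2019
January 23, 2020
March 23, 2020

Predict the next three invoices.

Each date is the 23rd; the gaps (62, 61, 61, 60) track the month lengths.
The rule is the 23rd of every 2 months.
Next: May 2020 → May 23, 2020.
July 2020: July 23, 2020.
Next: September 2020 → September 23, 2020.

May 23, 2020; July 23, 2020; September 23, 2020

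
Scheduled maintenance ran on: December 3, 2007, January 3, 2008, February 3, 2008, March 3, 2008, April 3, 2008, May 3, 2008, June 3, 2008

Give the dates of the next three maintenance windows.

The day-of-month is always 3 (31, 31, 29, 31, 30, 31 days between events).
So this recurs on the 3rd of each month.
July 2008: July 3, 2008.
August 2008: August 3, 2008.
September 2008: September 3, 2008.

July 3, 2008; August 3, 2008; September 3, 2008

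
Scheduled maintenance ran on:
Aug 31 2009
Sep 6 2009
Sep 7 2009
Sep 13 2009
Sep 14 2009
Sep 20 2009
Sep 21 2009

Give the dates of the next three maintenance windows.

Gaps: 6, 1, 6, 1, 6, 1 days — not constant, but cyclic with period 2.
The events fall on every Monday and Sunday.
Next Sunday: Sep 27 2009.
Next Monday: Sep 28 2009.
Next Sunday: Oct 4 2009.

Sep 27 2009, Sep 28 2009, Oct 4 2009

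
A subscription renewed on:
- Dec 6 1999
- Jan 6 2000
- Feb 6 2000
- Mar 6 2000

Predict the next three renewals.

Each date is the 6th; the gaps (31, 31, 29) track the month lengths.
The rule is the 6th of each month.
Next: April 2000 → Apr 6 2000.
May 2000: May 6 2000.
June 2000: Jun 6 2000.

Apr 6 2000, May 6 2000, Jun 6 2000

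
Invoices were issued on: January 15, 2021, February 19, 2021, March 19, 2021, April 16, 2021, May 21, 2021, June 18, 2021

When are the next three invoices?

July 16, 2021; August 20, 2021; September 17, 2021

All dates are Fridays, 35, 28, 28, 35, 28 days apart.
Specifically, the 3rd Friday of each month.
July 2021 — 3rd Friday is July 16, 2021.
August 2021 — 3rd Friday is August 20, 2021.
September 2021 — 3rd Friday is September 17, 2021.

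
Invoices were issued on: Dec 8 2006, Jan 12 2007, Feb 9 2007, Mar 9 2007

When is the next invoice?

Apr 13 2007

Gaps: 35, 28, 28 days — a mix of 28 and 35. Every date is a Friday.
Each is the 2nd Friday of its month.
April 2007 — 2nd Friday is Apr 13 2007.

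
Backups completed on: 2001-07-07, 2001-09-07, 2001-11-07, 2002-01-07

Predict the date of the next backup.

The day-of-month is always 7 (62, 61, 61 days between events).
So this recurs on the 7th of every 2 months.
March 2002: 2002-03-07.

2002-03-07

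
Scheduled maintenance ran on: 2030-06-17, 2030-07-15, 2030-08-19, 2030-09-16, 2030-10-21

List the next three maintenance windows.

These are Mondays at 28- or 35-day spacing (28, 35, 28, 35).
The pattern: 3rd Monday of the month.
November 2030 — 3rd Monday is 2030-11-18.
December 2030 — 3rd Monday is 2030-12-16.
3rd Monday of January 2031: 2031-01-20.

2030-11-18, 2030-12-16, 2031-01-20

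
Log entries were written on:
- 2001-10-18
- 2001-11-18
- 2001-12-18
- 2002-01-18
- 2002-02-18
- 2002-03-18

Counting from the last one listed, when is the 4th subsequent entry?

The day-of-month is always 18 (31, 30, 31, 31, 28 days between events).
So this recurs on the 18th of each month.
Next: April 2002 → 2002-04-18.
Next: May 2002 → 2002-05-18.
June 2002: 2002-06-18.
Next: July 2002 → 2002-07-18.

2002-07-18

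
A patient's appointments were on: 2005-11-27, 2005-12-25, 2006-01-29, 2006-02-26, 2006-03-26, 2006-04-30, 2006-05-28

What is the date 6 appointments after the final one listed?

Every date is a Sunday; gaps 28, 35, 28, 28, 35, 28 days.
Each is the last Sunday of its month (at least one falls on the 29th or later, ruling out '4th Sunday').
Last Sunday of June 2006: 2006-06-25.
July 2006 ends with Sunday 2006-07-30.
August 2006 ends with Sunday 2006-08-27.
Last Sunday of September 2006: 2006-09-24.
Last Sunday of October 2006: 2006-10-29.
November 2006 ends with Sunday 2006-11-26.

2006-11-26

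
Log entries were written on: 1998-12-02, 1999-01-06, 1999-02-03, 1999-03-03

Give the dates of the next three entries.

All dates are Wednesdays, 35, 28, 28 days apart.
Specifically, the 1st Wednesday of each month.
April 1999 — 1st Wednesday is 1999-04-07.
May 1999 — 1st Wednesday is 1999-05-05.
June 1999 — 1st Wednesday is 1999-06-02.

1999-04-07, 1999-05-05, 1999-06-02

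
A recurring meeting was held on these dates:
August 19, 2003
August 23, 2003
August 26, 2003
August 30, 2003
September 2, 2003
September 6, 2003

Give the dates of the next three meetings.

September 9, 2003; September 13, 2003; September 16, 2003

Gaps: 4, 3, 4, 3, 4 days — not constant, but cyclic with period 2.
The events fall on every Tuesday and Saturday.
Next Tuesday: September 9, 2003.
Next Saturday: September 13, 2003.
Next Tuesday: September 16, 2003.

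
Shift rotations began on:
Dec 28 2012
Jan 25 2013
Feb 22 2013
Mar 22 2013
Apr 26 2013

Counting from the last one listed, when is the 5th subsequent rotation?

Gaps: 28, 28, 28, 35 days — a mix of 28 and 35. Every date is a Friday.
Each is the 4th Friday of its month.
May 2013 — 4th Friday is May 24 2013.
4th Friday of June 2013: Jun 28 2013.
July 2013 — 4th Friday is Jul 26 2013.
August 2013 — 4th Friday is Aug 23 2013.
4th Friday of September 2013: Sep 27 2013.

Sep 27 2013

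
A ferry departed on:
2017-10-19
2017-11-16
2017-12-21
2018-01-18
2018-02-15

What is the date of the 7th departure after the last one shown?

2018-09-20

Gaps: 28, 35, 28, 28 days — a mix of 28 and 35. Every date is a Thursday.
Each is the 3rd Thursday of its month.
3rd Thursday of March 2018: 2018-03-15.
April 2018 — 3rd Thursday is 2018-04-19.
3rd Thursday of May 2018: 2018-05-17.
June 2018 — 3rd Thursday is 2018-06-21.
3rd Thursday of July 2018: 2018-07-19.
3rd Thursday of August 2018: 2018-08-16.
3rd Thursday of September 2018: 2018-09-20.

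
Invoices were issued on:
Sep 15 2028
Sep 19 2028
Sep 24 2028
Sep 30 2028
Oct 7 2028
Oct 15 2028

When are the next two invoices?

Intervals are 4, 5, 6, 7, 8 days — an arithmetic progression with common difference 1.
Next gap: 9 days. Oct 15 2028 + 9 days = Oct 24 2028.
Next gap: 10 days. Oct 24 2028 + 10 days = Nov 3 2028.

Oct 24 2028, Nov 3 2028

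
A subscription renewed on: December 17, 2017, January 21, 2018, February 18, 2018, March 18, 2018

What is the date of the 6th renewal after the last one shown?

Gaps: 35, 28, 28 days — a mix of 28 and 35. Every date is a Sunday.
Each is the 3rd Sunday of its month.
April 2018 — 3rd Sunday is April 15, 2018.
May 2018 — 3rd Sunday is May 20, 2018.
3rd Sunday of June 2018: June 17, 2018.
3rd Sunday of July 2018: July 15, 2018.
3rd Sunday of August 2018: August 19, 2018.
September 2018 — 3rd Sunday is September 16, 2018.

September 16, 2018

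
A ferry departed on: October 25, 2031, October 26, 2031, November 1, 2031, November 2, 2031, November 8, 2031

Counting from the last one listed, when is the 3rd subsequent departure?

Every event lands on a Saturday or Sunday (gaps cycle 1, 6, 1, 6).
So the schedule is: every Saturday and Sunday.
Next Sunday: November 9, 2031.
Next Saturday: November 15, 2031.
Next Sunday: November 16, 2031.

November 16, 2031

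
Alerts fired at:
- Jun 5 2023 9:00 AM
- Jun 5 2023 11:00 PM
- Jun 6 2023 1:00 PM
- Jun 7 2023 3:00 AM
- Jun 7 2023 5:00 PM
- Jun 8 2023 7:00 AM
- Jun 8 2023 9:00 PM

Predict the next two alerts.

Gaps: 14, 14, 14, 14, 14, 14 hours — each event is 14 hours after the previous one.
Jun 8 2023 9:00 PM + 14 h = Jun 9 2023 11:00 AM.
Jun 9 2023 11:00 AM + 14 h = Jun 10 2023 1:00 AM.

Jun 9 2023 11:00 AM, Jun 10 2023 1:00 AM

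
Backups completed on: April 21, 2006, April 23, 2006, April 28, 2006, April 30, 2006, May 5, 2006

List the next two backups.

The gap pattern 2, 5, 2, 5 repeats every 2 events.
These are the Fridays and Sundays of each week.
Next Sunday: May 7, 2006.
The following Friday is May 12, 2006.

May 7, 2006; May 12, 2006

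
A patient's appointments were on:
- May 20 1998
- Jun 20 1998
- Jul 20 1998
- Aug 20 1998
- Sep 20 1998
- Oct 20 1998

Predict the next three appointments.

Nov 20 1998, Dec 20 1998, Jan 20 1999

Gaps: 31, 30, 31, 31, 30 days — not constant. Every event is on the 20th of the month.
Pattern: the 20th of each month.
November 1998: Nov 20 1998.
December 1998: Dec 20 1998.
Next: January 1999 → Jan 20 1999.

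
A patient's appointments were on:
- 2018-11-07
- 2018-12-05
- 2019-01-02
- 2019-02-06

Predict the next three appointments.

All dates are Wednesdays, 28, 28, 35 days apart.
Specifically, the 1st Wednesday of each month.
1st Wednesday of March 2019: 2019-03-06.
1st Wednesday of April 2019: 2019-04-03.
May 2019 — 1st Wednesday is 2019-05-01.

2019-03-06, 2019-04-03, 2019-05-01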